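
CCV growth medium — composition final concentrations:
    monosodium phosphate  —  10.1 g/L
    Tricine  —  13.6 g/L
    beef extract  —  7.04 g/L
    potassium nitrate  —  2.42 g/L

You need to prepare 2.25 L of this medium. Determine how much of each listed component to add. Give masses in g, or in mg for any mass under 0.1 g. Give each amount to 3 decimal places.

Working volume: 2.25 L.
monosodium phosphate: 10.1 g/L × 2.25 L = 22.725 g
Tricine: 13.6 g/L × 2.25 L = 30.600 g
beef extract: 7.04 g/L × 2.25 L = 15.840 g
potassium nitrate: 2.42 g/L × 2.25 L = 5.445 g

monosodium phosphate 22.725 g; Tricine 30.600 g; beef extract 15.840 g; potassium nitrate 5.445 g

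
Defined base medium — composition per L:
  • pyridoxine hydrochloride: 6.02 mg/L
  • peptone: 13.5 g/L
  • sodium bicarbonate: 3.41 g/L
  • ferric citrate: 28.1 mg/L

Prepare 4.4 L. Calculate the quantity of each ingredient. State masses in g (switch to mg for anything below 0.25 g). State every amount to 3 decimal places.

Working volume: 4.4 L.
pyridoxine hydrochloride: 6.02 mg/L × 4.4 L = 26.488 mg
peptone: 13.5 g/L × 4.4 L = 59.400 g
sodium bicarbonate: 3.41 g/L × 4.4 L = 15.004 g
ferric citrate: 28.1 mg/L × 4.4 L = 123.640 mg

pyridoxine hydrochloride 26.488 mg; peptone 59.400 g; sodium bicarbonate 15.004 g; ferric citrate 123.640 mg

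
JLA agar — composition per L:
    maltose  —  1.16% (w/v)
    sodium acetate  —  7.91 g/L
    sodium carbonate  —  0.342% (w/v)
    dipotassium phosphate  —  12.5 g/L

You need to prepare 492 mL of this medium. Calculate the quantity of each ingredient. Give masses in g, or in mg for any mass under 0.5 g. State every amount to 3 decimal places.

Scale factor relative to 1 L: 0.492.
maltose: 1.16 g per 100 mL × 492 mL ÷ 100 = 5.707 g
sodium acetate: 7.91 g/L × 0.492 L = 3.892 g
sodium carbonate: 0.342% w/v = 3.42 g/L → 3.42 × 0.492 L = 1.683 g
dipotassium phosphate: 12.5 g/L × 0.492 L = 6.150 g

maltose 5.707 g; sodium acetate 3.892 g; sodium carbonate 1.683 g; dipotassium phosphate 6.150 g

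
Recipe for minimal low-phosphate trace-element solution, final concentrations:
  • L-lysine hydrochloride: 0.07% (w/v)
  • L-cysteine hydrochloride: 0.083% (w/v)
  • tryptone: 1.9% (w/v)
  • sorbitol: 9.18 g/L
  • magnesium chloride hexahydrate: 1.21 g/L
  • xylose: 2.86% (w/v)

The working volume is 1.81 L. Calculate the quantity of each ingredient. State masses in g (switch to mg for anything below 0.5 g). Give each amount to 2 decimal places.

L-lysine hydrochloride 1.27 g; L-cysteine hydrochloride 1.50 g; tryptone 34.39 g; sorbitol 16.62 g; magnesium chloride hexahydrate 2.19 g; xylose 51.77 g

Working volume: 1.81 L.
L-lysine hydrochloride: 0.07% w/v = 0.7 g/L → 0.7 × 1.81 L = 1.27 g
L-cysteine hydrochloride: 0.083% w/v = 0.83 g/L → 0.83 × 1.81 L = 1.50 g
tryptone: 1.9% w/v = 19 g/L → 19 × 1.81 L = 34.39 g
sorbitol: 9.18 g/L × 1.81 L = 16.62 g
magnesium chloride hexahydrate: 1.21 g/L × 1.81 L = 2.19 g
xylose: 2.86 g per 100 mL × 1810 mL ÷ 100 = 51.77 g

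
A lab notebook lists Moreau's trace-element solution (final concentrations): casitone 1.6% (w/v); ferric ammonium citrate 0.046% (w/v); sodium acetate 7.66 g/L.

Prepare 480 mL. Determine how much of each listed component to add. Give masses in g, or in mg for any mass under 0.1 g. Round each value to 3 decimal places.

Target volume = 480 mL = 0.48 L.
casitone: 1.6 g per 100 mL × 480 mL ÷ 100 = 7.680 g
ferric ammonium citrate: 0.046 g per 100 mL × 480 mL ÷ 100 = 0.221 g
sodium acetate: 7.66 g/L × 0.48 L = 3.677 g

casitone 7.680 g; ferric ammonium citrate 0.221 g; sodium acetate 3.677 g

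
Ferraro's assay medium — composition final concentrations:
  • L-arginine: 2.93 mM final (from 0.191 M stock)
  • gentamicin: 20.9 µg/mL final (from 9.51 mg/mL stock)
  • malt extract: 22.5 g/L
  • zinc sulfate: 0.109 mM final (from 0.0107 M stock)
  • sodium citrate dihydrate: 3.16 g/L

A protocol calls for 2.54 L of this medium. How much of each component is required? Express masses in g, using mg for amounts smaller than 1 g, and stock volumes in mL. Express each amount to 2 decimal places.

Scale factor relative to 1 L: 2.54.
L-arginine: dilute stock: 2.93 mM × 2540 mL ÷ 191 mM = 38.96 mL
gentamicin: V = C2·V2/C1 = 20.9 µg/mL × 2540 mL ÷ 9510 µg/mL = 5.58 mL
malt extract: 22.5 g/L × 2.54 L = 57.15 g
zinc sulfate: dilute stock: 0.109 mM × 2540 mL ÷ 10.7 mM = 25.87 mL
sodium citrate dihydrate: 3.16 g/L × 2.54 L = 8.03 g

L-arginine 38.96 mL; gentamicin 5.58 mL; malt extract 57.15 g; zinc sulfate 25.87 mL; sodium citrate dihydrate 8.03 g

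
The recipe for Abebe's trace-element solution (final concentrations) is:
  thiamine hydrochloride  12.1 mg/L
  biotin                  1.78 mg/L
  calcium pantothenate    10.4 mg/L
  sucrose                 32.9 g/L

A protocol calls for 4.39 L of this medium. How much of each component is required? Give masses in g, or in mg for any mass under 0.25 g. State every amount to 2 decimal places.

Scale factor relative to 1 L: 4.39.
thiamine hydrochloride: 12.1 mg/L × 4.39 L = 53.12 mg
biotin: 1.78 mg/L × 4.39 L = 7.81 mg
calcium pantothenate: 10.4 mg/L × 4.39 L = 45.66 mg
sucrose: 32.9 g/L × 4.39 L = 144.43 g

thiamine hydrochloride 53.12 mg; biotin 7.81 mg; calcium pantothenate 45.66 mg; sucrose 144.43 g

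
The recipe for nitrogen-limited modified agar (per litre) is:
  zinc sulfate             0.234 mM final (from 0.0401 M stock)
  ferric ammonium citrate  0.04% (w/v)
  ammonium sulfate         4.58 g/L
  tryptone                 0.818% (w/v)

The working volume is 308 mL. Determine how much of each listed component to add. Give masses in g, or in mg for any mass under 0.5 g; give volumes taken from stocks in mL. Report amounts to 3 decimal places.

zinc sulfate 1.797 mL; ferric ammonium citrate 123.200 mg; ammonium sulfate 1.411 g; tryptone 2.519 g

Working volume: 308 mL = 0.308 L.
zinc sulfate: V = C2·V2/C1 = 0.234 mM × 308 mL ÷ 40.1 mM = 1.797 mL
ferric ammonium citrate: 0.04% w/v = 0.4 g/L → 0.4 × 0.308 L = 0.1232 g = 123.200 mg
ammonium sulfate: 4.58 g/L × 0.308 L = 1.411 g
tryptone: 0.818 g per 100 mL × 308 mL ÷ 100 = 2.519 g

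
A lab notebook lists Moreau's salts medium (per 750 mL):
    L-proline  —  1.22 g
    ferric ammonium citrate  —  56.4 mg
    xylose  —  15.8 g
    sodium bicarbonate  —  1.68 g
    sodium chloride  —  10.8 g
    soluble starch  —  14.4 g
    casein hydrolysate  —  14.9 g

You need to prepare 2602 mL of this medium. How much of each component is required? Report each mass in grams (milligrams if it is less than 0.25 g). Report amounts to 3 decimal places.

Scale factor = 2602 mL / 750 mL = 3.46933.
L-proline: 1.22 g × (2602 mL / 750 mL) = 4.233 g
ferric ammonium citrate: 56.4 mg × (2602 mL / 750 mL) = 195.670 mg
xylose: 15.8 g × (2602 mL / 750 mL) = 54.815 g
sodium bicarbonate: 1.68 g × (2602 mL / 750 mL) = 5.828 g
sodium chloride: 10.8 g × (2602 mL / 750 mL) = 37.469 g
soluble starch: 14.4 g × (2602 mL / 750 mL) = 49.958 g
casein hydrolysate: 14.9 g × (2602 mL / 750 mL) = 51.693 g

L-proline 4.233 g; ferric ammonium citrate 195.670 mg; xylose 54.815 g; sodium bicarbonate 5.828 g; sodium chloride 37.469 g; soluble starch 49.958 g; casein hydrolysate 51.693 g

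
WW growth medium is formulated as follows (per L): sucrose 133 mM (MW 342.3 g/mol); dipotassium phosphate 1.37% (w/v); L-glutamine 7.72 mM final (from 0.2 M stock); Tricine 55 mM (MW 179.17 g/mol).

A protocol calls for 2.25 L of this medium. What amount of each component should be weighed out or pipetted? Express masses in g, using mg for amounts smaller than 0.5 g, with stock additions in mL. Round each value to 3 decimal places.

Scale factor relative to 1 L: 2.25.
sucrose: 133 mmol/L × 342.3 g/mol × 2.25 L ÷ 1000 = 102.433 g
dipotassium phosphate: 1.37% w/v = 13.7 g/L → 13.7 × 2.25 L = 30.825 g
L-glutamine: V = C2·V2/C1 = 7.72 mM × 2250 mL ÷ 200 mM = 86.850 mL
Tricine: 55 mmol/L × 179.17 g/mol × 2.25 L ÷ 1000 = 22.172 g

sucrose 102.433 g; dipotassium phosphate 30.825 g; L-glutamine 86.850 mL; Tricine 22.172 g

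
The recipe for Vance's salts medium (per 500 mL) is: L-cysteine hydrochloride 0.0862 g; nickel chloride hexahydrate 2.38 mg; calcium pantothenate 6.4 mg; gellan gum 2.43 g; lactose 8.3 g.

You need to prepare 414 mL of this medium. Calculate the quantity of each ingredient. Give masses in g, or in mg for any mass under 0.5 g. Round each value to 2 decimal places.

Scale factor = 414 mL / 500 mL = 0.828.
L-cysteine hydrochloride: 0.0862 g × (414 mL / 500 mL) = 0.0713736 g = 71.37 mg
nickel chloride hexahydrate: 2.38 mg × (414 mL / 500 mL) = 1.97 mg
calcium pantothenate: 6.4 mg × (414 mL / 500 mL) = 5.30 mg
gellan gum: 2.43 g × (414 mL / 500 mL) = 2.01 g
lactose: 8.3 g × (414 mL / 500 mL) = 6.87 g

L-cysteine hydrochloride 71.37 mg; nickel chloride hexahydrate 1.97 mg; calcium pantothenate 5.30 mg; gellan gum 2.01 g; lactose 6.87 g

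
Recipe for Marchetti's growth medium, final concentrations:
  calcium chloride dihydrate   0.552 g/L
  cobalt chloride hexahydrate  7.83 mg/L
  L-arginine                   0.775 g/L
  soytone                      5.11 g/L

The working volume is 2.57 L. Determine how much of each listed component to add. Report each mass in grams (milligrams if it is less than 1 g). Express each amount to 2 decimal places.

Scale factor relative to 1 L: 2.57.
calcium chloride dihydrate: 0.552 g/L × 2.57 L = 1.42 g
cobalt chloride hexahydrate: 7.83 mg/L × 2.57 L = 20.12 mg
L-arginine: 0.775 g/L × 2.57 L = 1.99 g
soytone: 5.11 g/L × 2.57 L = 13.13 g

calcium chloride dihydrate 1.42 g; cobalt chloride hexahydrate 20.12 mg; L-arginine 1.99 g; soytone 13.13 g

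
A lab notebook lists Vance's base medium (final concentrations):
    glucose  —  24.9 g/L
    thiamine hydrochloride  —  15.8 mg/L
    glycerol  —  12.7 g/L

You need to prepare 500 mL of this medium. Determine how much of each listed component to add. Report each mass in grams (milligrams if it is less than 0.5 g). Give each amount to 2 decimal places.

glucose 12.45 g; thiamine hydrochloride 7.90 mg; glycerol 6.35 g

Working volume: 500 mL = 0.5 L.
glucose: 24.9 g/L × 0.5 L = 12.45 g
thiamine hydrochloride: 15.8 mg/L × 0.5 L = 7.90 mg
glycerol: 12.7 g/L × 0.5 L = 6.35 g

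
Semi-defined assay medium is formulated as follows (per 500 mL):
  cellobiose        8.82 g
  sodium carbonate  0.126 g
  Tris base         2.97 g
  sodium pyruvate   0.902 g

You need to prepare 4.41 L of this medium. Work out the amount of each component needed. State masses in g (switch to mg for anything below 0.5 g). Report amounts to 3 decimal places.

cellobiose 77.792 g; sodium carbonate 1.111 g; Tris base 26.195 g; sodium pyruvate 7.956 g

Scale factor = 4410 mL / 500 mL = 8.82.
cellobiose: 8.82 g × (4410 mL / 500 mL) = 77.792 g
sodium carbonate: 0.126 g × (4410 mL / 500 mL) = 1.111 g
Tris base: 2.97 g × (4410 mL / 500 mL) = 26.195 g
sodium pyruvate: 0.902 g × (4410 mL / 500 mL) = 7.956 g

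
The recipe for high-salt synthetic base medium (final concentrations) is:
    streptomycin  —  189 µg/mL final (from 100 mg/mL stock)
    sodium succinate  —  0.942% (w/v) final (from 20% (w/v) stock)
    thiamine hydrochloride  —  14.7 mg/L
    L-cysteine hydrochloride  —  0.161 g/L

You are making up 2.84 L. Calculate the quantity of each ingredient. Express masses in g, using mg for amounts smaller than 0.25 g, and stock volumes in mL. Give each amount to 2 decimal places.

Working volume: 2.84 L.
streptomycin: C1V1 = C2V2 → 189 µg/mL × 2840 mL ÷ 100000 µg/mL = 5.37 mL
sodium succinate: dilute stock: 0.942% ÷ 20% × 2840 mL = 133.76 mL
thiamine hydrochloride: 14.7 mg/L × 2.84 L = 41.75 mg
L-cysteine hydrochloride: 0.161 g/L × 2.84 L = 0.46 g

streptomycin 5.37 mL; sodium succinate 133.76 mL; thiamine hydrochloride 41.75 mg; L-cysteine hydrochloride 0.46 g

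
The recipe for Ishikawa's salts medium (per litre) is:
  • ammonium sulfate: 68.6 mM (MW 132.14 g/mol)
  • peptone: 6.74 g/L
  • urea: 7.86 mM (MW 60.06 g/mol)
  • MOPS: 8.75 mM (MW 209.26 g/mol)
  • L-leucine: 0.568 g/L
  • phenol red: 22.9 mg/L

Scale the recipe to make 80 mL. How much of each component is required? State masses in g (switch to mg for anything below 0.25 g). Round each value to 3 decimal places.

ammonium sulfate 0.725 g; peptone 0.539 g; urea 37.766 mg; MOPS 146.482 mg; L-leucine 45.440 mg; phenol red 1.832 mg

Target volume = 80 mL = 0.08 L.
ammonium sulfate: 68.6 mmol/L × 132.14 g/mol × 0.08 L ÷ 1000 = 0.725 g
peptone: 6.74 g/L × 0.08 L = 0.539 g
urea: 7.86 mmol/L × 60.06 mg/mmol × 0.08 L = 37.766 mg
MOPS: 8.75 mmol/L × 209.26 mg/mmol × 0.08 L = 146.482 mg
L-leucine: 0.568 g/L × 0.08 L = 0.04544 g = 45.440 mg
phenol red: 22.9 mg/L × 0.08 L = 1.832 mg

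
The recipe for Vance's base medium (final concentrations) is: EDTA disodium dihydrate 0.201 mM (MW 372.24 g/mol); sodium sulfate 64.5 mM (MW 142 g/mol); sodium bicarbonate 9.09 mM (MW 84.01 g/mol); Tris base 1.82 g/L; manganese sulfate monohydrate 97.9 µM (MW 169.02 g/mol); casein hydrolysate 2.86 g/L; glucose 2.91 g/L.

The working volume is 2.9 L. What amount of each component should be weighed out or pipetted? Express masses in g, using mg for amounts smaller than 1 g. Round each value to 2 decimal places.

EDTA disodium dihydrate 216.98 mg; sodium sulfate 26.56 g; sodium bicarbonate 2.21 g; Tris base 5.28 g; manganese sulfate monohydrate 47.99 mg; casein hydrolysate 8.29 g; glucose 8.44 g

Working volume: 2.9 L.
EDTA disodium dihydrate: 0.201 mmol/L × 372.24 mg/mmol × 2.9 L = 216.98 mg
sodium sulfate: 64.5 mmol/L × 142 g/mol × 2.9 L ÷ 1000 = 26.56 g
sodium bicarbonate: 9.09 mmol/L × 84.01 g/mol × 2.9 L ÷ 1000 = 2.21 g
Tris base: 1.82 g/L × 2.9 L = 5.28 g
manganese sulfate monohydrate: 97.9 µmol/L × 169.02 g/mol × 2.9 L ÷ 1000 = 47.99 mg
casein hydrolysate: 2.86 g/L × 2.9 L = 8.29 g
glucose: 2.91 g/L × 2.9 L = 8.44 g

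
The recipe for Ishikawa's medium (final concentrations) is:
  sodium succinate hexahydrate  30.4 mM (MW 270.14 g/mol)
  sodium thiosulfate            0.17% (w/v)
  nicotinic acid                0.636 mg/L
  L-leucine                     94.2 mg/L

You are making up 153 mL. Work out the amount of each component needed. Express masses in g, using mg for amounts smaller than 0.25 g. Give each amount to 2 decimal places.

sodium succinate hexahydrate 1.26 g; sodium thiosulfate 0.26 g; nicotinic acid 0.10 mg; L-leucine 14.41 mg

Working volume: 153 mL = 0.153 L.
sodium succinate hexahydrate: 30.4 mmol/L × 270.14 g/mol × 0.153 L ÷ 1000 = 1.26 g
sodium thiosulfate: 0.17 g per 100 mL × 153 mL ÷ 100 = 0.26 g
nicotinic acid: 0.636 mg/L × 0.153 L = 0.10 mg
L-leucine: 94.2 mg/L × 0.153 L = 14.41 mg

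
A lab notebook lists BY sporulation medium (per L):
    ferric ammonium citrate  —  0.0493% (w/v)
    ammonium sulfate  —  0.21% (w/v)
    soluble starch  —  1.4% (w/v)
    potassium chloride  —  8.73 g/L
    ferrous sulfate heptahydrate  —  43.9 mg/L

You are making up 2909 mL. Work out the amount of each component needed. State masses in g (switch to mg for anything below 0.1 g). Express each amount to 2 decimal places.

Scale factor relative to 1 L: 2.909.
ferric ammonium citrate: 0.0493% w/v = 0.493 g/L → 0.493 × 2.909 L = 1.43 g
ammonium sulfate: 0.21% w/v = 2.1 g/L → 2.1 × 2.909 L = 6.11 g
soluble starch: 1.4% w/v = 14 g/L → 14 × 2.909 L = 40.73 g
potassium chloride: 8.73 g/L × 2.909 L = 25.40 g
ferrous sulfate heptahydrate: 43.9 mg/L × 2.909 L = 127.705 mg = 0.13 g

ferric ammonium citrate 1.43 g; ammonium sulfate 6.11 g; soluble starch 40.73 g; potassium chloride 25.40 g; ferrous sulfate heptahydrate 0.13 g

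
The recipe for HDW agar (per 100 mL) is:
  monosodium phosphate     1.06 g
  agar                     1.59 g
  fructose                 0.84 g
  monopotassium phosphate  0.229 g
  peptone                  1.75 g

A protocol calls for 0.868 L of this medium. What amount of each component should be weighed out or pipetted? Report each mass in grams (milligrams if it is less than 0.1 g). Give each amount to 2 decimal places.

Ratio of target to recipe volume: 868 / 100 = 8.68.
monosodium phosphate: 1.06 g × (868 mL / 100 mL) = 9.20 g
agar: 1.59 g × (868 mL / 100 mL) = 13.80 g
fructose: 0.84 g × (868 mL / 100 mL) = 7.29 g
monopotassium phosphate: 0.229 g × (868 mL / 100 mL) = 1.99 g
peptone: 1.75 g × (868 mL / 100 mL) = 15.19 g

monosodium phosphate 9.20 g; agar 13.80 g; fructose 7.29 g; monopotassium phosphate 1.99 g; peptone 15.19 g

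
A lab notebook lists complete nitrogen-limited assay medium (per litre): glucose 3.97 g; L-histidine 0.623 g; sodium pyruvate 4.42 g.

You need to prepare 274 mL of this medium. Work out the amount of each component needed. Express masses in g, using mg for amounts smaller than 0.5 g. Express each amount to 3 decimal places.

glucose 1.088 g; L-histidine 170.702 mg; sodium pyruvate 1.211 g

Scale factor = 274 mL / 1000 mL = 0.274.
glucose: 3.97 g × (274 mL / 1000 mL) = 1.088 g
L-histidine: 0.623 g × (274 mL / 1000 mL) = 0.170702 g = 170.702 mg
sodium pyruvate: 4.42 g × (274 mL / 1000 mL) = 1.211 g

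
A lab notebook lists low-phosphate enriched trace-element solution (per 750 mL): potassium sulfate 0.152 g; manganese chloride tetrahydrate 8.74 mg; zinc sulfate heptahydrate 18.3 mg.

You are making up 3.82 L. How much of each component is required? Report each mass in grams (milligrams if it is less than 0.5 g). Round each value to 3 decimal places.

Ratio of target to recipe volume: 3820 / 750 = 5.09333.
potassium sulfate: 0.152 g × (3820 mL / 750 mL) = 0.774 g
manganese chloride tetrahydrate: 8.74 mg × (3820 mL / 750 mL) = 44.516 mg
zinc sulfate heptahydrate: 18.3 mg × (3820 mL / 750 mL) = 93.208 mg

potassium sulfate 0.774 g; manganese chloride tetrahydrate 44.516 mg; zinc sulfate heptahydrate 93.208 mg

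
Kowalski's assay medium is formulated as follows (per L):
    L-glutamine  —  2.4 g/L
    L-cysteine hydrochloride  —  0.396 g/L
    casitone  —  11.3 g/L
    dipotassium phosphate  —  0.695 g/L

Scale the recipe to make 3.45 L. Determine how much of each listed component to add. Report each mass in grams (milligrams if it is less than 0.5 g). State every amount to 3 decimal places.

L-glutamine 8.280 g; L-cysteine hydrochloride 1.366 g; casitone 38.985 g; dipotassium phosphate 2.398 g

Working volume: 3.45 L.
L-glutamine: 2.4 g/L × 3.45 L = 8.280 g
L-cysteine hydrochloride: 0.396 g/L × 3.45 L = 1.366 g
casitone: 11.3 g/L × 3.45 L = 38.985 g
dipotassium phosphate: 0.695 g/L × 3.45 L = 2.398 g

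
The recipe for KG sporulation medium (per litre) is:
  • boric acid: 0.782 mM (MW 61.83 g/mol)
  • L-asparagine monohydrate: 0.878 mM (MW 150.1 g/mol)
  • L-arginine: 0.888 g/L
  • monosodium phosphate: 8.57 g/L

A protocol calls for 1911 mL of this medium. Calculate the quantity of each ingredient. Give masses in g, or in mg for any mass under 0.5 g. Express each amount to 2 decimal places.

boric acid 92.40 mg; L-asparagine monohydrate 251.85 mg; L-arginine 1.70 g; monosodium phosphate 16.38 g

Scale factor relative to 1 L: 1.911.
boric acid: 0.782 mmol/L × 61.83 mg/mmol × 1.911 L = 92.40 mg
L-asparagine monohydrate: 0.878 mmol/L × 150.1 mg/mmol × 1.911 L = 251.85 mg
L-arginine: 0.888 g/L × 1.911 L = 1.70 g
monosodium phosphate: 8.57 g/L × 1.911 L = 16.38 g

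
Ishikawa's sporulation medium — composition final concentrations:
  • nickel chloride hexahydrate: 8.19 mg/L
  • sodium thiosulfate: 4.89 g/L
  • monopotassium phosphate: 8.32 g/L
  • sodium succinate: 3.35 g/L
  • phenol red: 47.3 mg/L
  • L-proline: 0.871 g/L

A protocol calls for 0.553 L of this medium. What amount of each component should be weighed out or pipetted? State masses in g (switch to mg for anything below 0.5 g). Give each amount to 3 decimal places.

Working volume: 0.553 L.
nickel chloride hexahydrate: 8.19 mg/L × 0.553 L = 4.529 mg
sodium thiosulfate: 4.89 g/L × 0.553 L = 2.704 g
monopotassium phosphate: 8.32 g/L × 0.553 L = 4.601 g
sodium succinate: 3.35 g/L × 0.553 L = 1.853 g
phenol red: 47.3 mg/L × 0.553 L = 26.157 mg
L-proline: 0.871 g/L × 0.553 L = 0.481663 g = 481.663 mg

nickel chloride hexahydrate 4.529 mg; sodium thiosulfate 2.704 g; monopotassium phosphate 4.601 g; sodium succinate 1.853 g; phenol red 26.157 mg; L-proline 481.663 mg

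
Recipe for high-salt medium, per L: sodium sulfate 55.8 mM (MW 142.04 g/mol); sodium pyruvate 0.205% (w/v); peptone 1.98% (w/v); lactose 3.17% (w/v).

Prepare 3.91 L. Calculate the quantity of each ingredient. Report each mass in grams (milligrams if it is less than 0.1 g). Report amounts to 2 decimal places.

sodium sulfate 30.99 g; sodium pyruvate 8.02 g; peptone 77.42 g; lactose 123.95 g

Scale factor relative to 1 L: 3.91.
sodium sulfate: 55.8 mmol/L × 142.04 g/mol × 3.91 L ÷ 1000 = 30.99 g
sodium pyruvate: 0.205 g per 100 mL × 3910 mL ÷ 100 = 8.02 g
peptone: 1.98 g per 100 mL × 3910 mL ÷ 100 = 77.42 g
lactose: 3.17 g per 100 mL × 3910 mL ÷ 100 = 123.95 g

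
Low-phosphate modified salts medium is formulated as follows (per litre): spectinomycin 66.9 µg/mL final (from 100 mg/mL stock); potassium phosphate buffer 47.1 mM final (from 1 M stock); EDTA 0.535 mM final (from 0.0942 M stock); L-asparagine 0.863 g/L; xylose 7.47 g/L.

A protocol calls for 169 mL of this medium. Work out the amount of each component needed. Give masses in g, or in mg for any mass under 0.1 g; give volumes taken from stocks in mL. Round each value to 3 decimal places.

Working volume: 169 mL = 0.169 L.
spectinomycin: C1V1 = C2V2 → 66.9 µg/mL × 169 mL ÷ 100000 µg/mL = 0.113 mL
potassium phosphate buffer: dilute stock: 47.1 mM × 169 mL ÷ 1000 mM = 7.960 mL
EDTA: C1V1 = C2V2 → 0.535 mM × 169 mL ÷ 94.2 mM = 0.960 mL
L-asparagine: 0.863 g/L × 0.169 L = 0.146 g
xylose: 7.47 g/L × 0.169 L = 1.262 g

spectinomycin 0.113 mL; potassium phosphate buffer 7.960 mL; EDTA 0.960 mL; L-asparagine 0.146 g; xylose 1.262 g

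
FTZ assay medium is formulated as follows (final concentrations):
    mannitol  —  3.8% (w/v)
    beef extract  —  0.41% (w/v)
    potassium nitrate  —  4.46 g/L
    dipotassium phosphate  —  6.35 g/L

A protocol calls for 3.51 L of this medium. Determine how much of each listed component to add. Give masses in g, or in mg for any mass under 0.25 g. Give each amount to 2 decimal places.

Working volume: 3.51 L.
mannitol: 3.8 g per 100 mL × 3510 mL ÷ 100 = 133.38 g
beef extract: 0.41% w/v = 4.1 g/L → 4.1 × 3.51 L = 14.39 g
potassium nitrate: 4.46 g/L × 3.51 L = 15.65 g
dipotassium phosphate: 6.35 g/L × 3.51 L = 22.29 g

mannitol 133.38 g; beef extract 14.39 g; potassium nitrate 15.65 g; dipotassium phosphate 22.29 g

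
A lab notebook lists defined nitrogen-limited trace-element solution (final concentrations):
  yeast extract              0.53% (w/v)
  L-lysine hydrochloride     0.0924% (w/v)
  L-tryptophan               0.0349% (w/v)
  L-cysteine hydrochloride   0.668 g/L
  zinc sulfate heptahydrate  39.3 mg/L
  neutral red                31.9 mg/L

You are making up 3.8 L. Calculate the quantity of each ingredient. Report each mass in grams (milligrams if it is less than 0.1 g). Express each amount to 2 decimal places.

Working volume: 3.8 L.
yeast extract: 0.53% w/v = 5.3 g/L → 5.3 × 3.8 L = 20.14 g
L-lysine hydrochloride: 0.0924% w/v = 0.924 g/L → 0.924 × 3.8 L = 3.51 g
L-tryptophan: 0.0349% w/v = 0.349 g/L → 0.349 × 3.8 L = 1.33 g
L-cysteine hydrochloride: 0.668 g/L × 3.8 L = 2.54 g
zinc sulfate heptahydrate: 39.3 mg/L × 3.8 L = 149.34 mg = 0.15 g
neutral red: 31.9 mg/L × 3.8 L = 121.22 mg = 0.12 g

yeast extract 20.14 g; L-lysine hydrochloride 3.51 g; L-tryptophan 1.33 g; L-cysteine hydrochloride 2.54 g; zinc sulfate heptahydrate 0.15 g; neutral red 0.12 g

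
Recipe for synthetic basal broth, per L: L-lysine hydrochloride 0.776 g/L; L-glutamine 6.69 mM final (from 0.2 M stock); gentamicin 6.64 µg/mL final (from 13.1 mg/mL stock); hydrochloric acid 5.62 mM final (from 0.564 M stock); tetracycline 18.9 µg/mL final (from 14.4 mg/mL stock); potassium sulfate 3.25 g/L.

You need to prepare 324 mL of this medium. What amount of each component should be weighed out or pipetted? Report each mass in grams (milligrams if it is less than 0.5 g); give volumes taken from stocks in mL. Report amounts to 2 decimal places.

Scale factor relative to 1 L: 0.324.
L-lysine hydrochloride: 0.776 g/L × 0.324 L = 0.251424 g = 251.42 mg
L-glutamine: dilute stock: 6.69 mM × 324 mL ÷ 200 mM = 10.84 mL
gentamicin: dilute stock: 6.64 µg/mL × 324 mL ÷ 13100 µg/mL = 0.16 mL
hydrochloric acid: dilute stock: 5.62 mM × 324 mL ÷ 564 mM = 3.23 mL
tetracycline: V = C2·V2/C1 = 18.9 µg/mL × 324 mL ÷ 14400 µg/mL = 0.43 mL
potassium sulfate: 3.25 g/L × 0.324 L = 1.05 g

L-lysine hydrochloride 251.42 mg; L-glutamine 10.84 mL; gentamicin 0.16 mL; hydrochloric acid 3.23 mL; tetracycline 0.43 mL; potassium sulfate 1.05 g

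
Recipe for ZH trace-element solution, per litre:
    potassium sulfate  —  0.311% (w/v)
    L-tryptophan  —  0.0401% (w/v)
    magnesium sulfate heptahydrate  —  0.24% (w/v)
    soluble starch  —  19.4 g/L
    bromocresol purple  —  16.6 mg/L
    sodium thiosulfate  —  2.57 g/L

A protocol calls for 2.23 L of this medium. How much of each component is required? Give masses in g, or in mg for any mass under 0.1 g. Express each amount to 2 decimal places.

potassium sulfate 6.94 g; L-tryptophan 0.89 g; magnesium sulfate heptahydrate 5.35 g; soluble starch 43.26 g; bromocresol purple 37.02 mg; sodium thiosulfate 5.73 g

Working volume: 2.23 L.
potassium sulfate: 0.311 g per 100 mL × 2230 mL ÷ 100 = 6.94 g
L-tryptophan: 0.0401% w/v = 0.401 g/L → 0.401 × 2.23 L = 0.89 g
magnesium sulfate heptahydrate: 0.24% w/v = 2.4 g/L → 2.4 × 2.23 L = 5.35 g
soluble starch: 19.4 g/L × 2.23 L = 43.26 g
bromocresol purple: 16.6 mg/L × 2.23 L = 37.02 mg
sodium thiosulfate: 2.57 g/L × 2.23 L = 5.73 g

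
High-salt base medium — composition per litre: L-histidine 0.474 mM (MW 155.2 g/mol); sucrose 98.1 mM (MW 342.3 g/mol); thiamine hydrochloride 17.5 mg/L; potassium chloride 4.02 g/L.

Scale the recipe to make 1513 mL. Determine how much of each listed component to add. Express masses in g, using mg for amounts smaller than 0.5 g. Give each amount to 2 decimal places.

Target volume = 1513 mL = 1.513 L.
L-histidine: 0.474 mmol/L × 155.2 mg/mmol × 1.513 L = 111.30 mg
sucrose: 98.1 mmol/L × 342.3 g/mol × 1.513 L ÷ 1000 = 50.81 g
thiamine hydrochloride: 17.5 mg/L × 1.513 L = 26.48 mg
potassium chloride: 4.02 g/L × 1.513 L = 6.08 g

L-histidine 111.30 mg; sucrose 50.81 g; thiamine hydrochloride 26.48 mg; potassium chloride 6.08 g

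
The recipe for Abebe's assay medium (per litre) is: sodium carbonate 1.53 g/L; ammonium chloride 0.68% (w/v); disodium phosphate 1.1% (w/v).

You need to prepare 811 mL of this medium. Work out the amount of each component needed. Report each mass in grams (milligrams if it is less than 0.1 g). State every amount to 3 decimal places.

Target volume = 811 mL = 0.811 L.
sodium carbonate: 1.53 g/L × 0.811 L = 1.241 g
ammonium chloride: 0.68% w/v = 6.8 g/L → 6.8 × 0.811 L = 5.515 g
disodium phosphate: 1.1% w/v = 11 g/L → 11 × 0.811 L = 8.921 g

sodium carbonate 1.241 g; ammonium chloride 5.515 g; disodium phosphate 8.921 g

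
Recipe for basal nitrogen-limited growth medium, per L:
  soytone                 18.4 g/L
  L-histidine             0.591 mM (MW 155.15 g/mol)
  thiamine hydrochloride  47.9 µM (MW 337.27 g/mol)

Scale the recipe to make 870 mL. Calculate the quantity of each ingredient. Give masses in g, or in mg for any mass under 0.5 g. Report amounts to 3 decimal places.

soytone 16.008 g; L-histidine 79.773 mg; thiamine hydrochloride 14.055 mg

Scale factor relative to 1 L: 0.87.
soytone: 18.4 g/L × 0.87 L = 16.008 g
L-histidine: 0.591 mmol/L × 155.15 mg/mmol × 0.87 L = 79.773 mg
thiamine hydrochloride: 47.9 µmol/L × 337.27 g/mol × 0.87 L ÷ 1000 = 14.055 mg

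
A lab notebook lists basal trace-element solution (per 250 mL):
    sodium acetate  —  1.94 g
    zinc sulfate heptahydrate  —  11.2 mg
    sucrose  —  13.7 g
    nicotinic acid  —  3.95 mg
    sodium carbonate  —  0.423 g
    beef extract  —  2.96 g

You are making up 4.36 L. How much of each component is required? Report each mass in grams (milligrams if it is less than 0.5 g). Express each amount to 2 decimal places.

sodium acetate 33.83 g; zinc sulfate heptahydrate 195.33 mg; sucrose 238.93 g; nicotinic acid 68.89 mg; sodium carbonate 7.38 g; beef extract 51.62 g

Scale factor = 4360 mL / 250 mL = 17.44.
sodium acetate: 1.94 g × (4360 mL / 250 mL) = 33.83 g
zinc sulfate heptahydrate: 11.2 mg × (4360 mL / 250 mL) = 195.33 mg
sucrose: 13.7 g × (4360 mL / 250 mL) = 238.93 g
nicotinic acid: 3.95 mg × (4360 mL / 250 mL) = 68.89 mg
sodium carbonate: 0.423 g × (4360 mL / 250 mL) = 7.38 g
beef extract: 2.96 g × (4360 mL / 250 mL) = 51.62 g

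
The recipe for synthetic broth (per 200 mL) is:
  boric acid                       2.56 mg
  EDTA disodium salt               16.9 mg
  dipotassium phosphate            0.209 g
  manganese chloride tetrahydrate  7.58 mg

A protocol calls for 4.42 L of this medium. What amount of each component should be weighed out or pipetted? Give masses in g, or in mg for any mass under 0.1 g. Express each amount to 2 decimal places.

boric acid 56.58 mg; EDTA disodium salt 0.37 g; dipotassium phosphate 4.62 g; manganese chloride tetrahydrate 0.17 g

Scale factor = 4420 mL / 200 mL = 22.1.
boric acid: 2.56 mg × (4420 mL / 200 mL) = 56.58 mg
EDTA disodium salt: 16.9 mg × (4420 mL / 200 mL) = 373.49 mg = 0.37 g
dipotassium phosphate: 0.209 g × (4420 mL / 200 mL) = 4.62 g
manganese chloride tetrahydrate: 7.58 mg × (4420 mL / 200 mL) = 167.518 mg = 0.17 g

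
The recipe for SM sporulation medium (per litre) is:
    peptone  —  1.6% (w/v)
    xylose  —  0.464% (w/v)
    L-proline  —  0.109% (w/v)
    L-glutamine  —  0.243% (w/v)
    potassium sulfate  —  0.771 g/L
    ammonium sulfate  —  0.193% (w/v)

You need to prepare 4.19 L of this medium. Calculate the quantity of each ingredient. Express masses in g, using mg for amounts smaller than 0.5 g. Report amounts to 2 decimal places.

peptone 67.04 g; xylose 19.44 g; L-proline 4.57 g; L-glutamine 10.18 g; potassium sulfate 3.23 g; ammonium sulfate 8.09 g

Working volume: 4.19 L.
peptone: 1.6 g per 100 mL × 4190 mL ÷ 100 = 67.04 g
xylose: 0.464% w/v = 4.64 g/L → 4.64 × 4.19 L = 19.44 g
L-proline: 0.109 g per 100 mL × 4190 mL ÷ 100 = 4.57 g
L-glutamine: 0.243 g per 100 mL × 4190 mL ÷ 100 = 10.18 g
potassium sulfate: 0.771 g/L × 4.19 L = 3.23 g
ammonium sulfate: 0.193% w/v = 1.93 g/L → 1.93 × 4.19 L = 8.09 g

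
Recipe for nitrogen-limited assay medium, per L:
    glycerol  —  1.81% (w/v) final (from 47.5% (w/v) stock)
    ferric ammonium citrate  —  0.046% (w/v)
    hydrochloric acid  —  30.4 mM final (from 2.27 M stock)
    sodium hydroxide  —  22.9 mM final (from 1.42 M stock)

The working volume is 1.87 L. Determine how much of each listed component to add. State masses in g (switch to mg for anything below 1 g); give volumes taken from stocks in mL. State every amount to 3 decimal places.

glycerol 71.257 mL; ferric ammonium citrate 860.200 mg; hydrochloric acid 25.043 mL; sodium hydroxide 30.157 mL

Scale factor relative to 1 L: 1.87.
glycerol: dilute stock: 1.81% ÷ 47.5% × 1870 mL = 71.257 mL
ferric ammonium citrate: 0.046% w/v = 0.46 g/L → 0.46 × 1.87 L = 0.8602 g = 860.200 mg
hydrochloric acid: C1V1 = C2V2 → 30.4 mM × 1870 mL ÷ 2270 mM = 25.043 mL
sodium hydroxide: V = C2·V2/C1 = 22.9 mM × 1870 mL ÷ 1420 mM = 30.157 mL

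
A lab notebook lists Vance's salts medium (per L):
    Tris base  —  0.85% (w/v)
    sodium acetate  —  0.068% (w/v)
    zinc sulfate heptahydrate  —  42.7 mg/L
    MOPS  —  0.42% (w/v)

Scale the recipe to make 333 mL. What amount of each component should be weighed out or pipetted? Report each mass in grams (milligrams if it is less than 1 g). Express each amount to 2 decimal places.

Tris base 2.83 g; sodium acetate 226.44 mg; zinc sulfate heptahydrate 14.22 mg; MOPS 1.40 g

Target volume = 333 mL = 0.333 L.
Tris base: 0.85 g per 100 mL × 333 mL ÷ 100 = 2.83 g
sodium acetate: 0.068% w/v = 0.68 g/L → 0.68 × 0.333 L = 0.22644 g = 226.44 mg
zinc sulfate heptahydrate: 42.7 mg/L × 0.333 L = 14.22 mg
MOPS: 0.42% w/v = 4.2 g/L → 4.2 × 0.333 L = 1.40 g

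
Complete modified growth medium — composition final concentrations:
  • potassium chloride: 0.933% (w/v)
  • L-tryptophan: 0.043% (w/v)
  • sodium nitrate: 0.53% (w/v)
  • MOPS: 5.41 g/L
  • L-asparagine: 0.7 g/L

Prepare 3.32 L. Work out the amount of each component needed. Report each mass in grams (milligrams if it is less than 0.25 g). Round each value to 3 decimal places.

Scale factor relative to 1 L: 3.32.
potassium chloride: 0.933% w/v = 9.33 g/L → 9.33 × 3.32 L = 30.976 g
L-tryptophan: 0.043% w/v = 0.43 g/L → 0.43 × 3.32 L = 1.428 g
sodium nitrate: 0.53% w/v = 5.3 g/L → 5.3 × 3.32 L = 17.596 g
MOPS: 5.41 g/L × 3.32 L = 17.961 g
L-asparagine: 0.7 g/L × 3.32 L = 2.324 g

potassium chloride 30.976 g; L-tryptophan 1.428 g; sodium nitrate 17.596 g; MOPS 17.961 g; L-asparagine 2.324 g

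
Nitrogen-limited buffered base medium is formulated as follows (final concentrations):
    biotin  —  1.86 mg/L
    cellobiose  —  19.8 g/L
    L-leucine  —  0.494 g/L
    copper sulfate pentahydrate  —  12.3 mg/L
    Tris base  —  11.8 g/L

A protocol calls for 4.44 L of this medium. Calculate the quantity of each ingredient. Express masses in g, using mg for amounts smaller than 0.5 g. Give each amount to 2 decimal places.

biotin 8.26 mg; cellobiose 87.91 g; L-leucine 2.19 g; copper sulfate pentahydrate 54.61 mg; Tris base 52.39 g

Scale factor relative to 1 L: 4.44.
biotin: 1.86 mg/L × 4.44 L = 8.26 mg
cellobiose: 19.8 g/L × 4.44 L = 87.91 g
L-leucine: 0.494 g/L × 4.44 L = 2.19 g
copper sulfate pentahydrate: 12.3 mg/L × 4.44 L = 54.61 mg
Tris base: 11.8 g/L × 4.44 L = 52.39 g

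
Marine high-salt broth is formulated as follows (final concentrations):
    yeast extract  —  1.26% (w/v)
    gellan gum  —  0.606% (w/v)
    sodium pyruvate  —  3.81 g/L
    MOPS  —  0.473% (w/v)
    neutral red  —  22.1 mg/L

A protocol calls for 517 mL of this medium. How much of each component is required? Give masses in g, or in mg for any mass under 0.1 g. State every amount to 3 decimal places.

Scale factor relative to 1 L: 0.517.
yeast extract: 1.26% w/v = 12.6 g/L → 12.6 × 0.517 L = 6.514 g
gellan gum: 0.606% w/v = 6.06 g/L → 6.06 × 0.517 L = 3.133 g
sodium pyruvate: 3.81 g/L × 0.517 L = 1.970 g
MOPS: 0.473 g per 100 mL × 517 mL ÷ 100 = 2.445 g
neutral red: 22.1 mg/L × 0.517 L = 11.426 mg

yeast extract 6.514 g; gellan gum 3.133 g; sodium pyruvate 1.970 g; MOPS 2.445 g; neutral red 11.426 mg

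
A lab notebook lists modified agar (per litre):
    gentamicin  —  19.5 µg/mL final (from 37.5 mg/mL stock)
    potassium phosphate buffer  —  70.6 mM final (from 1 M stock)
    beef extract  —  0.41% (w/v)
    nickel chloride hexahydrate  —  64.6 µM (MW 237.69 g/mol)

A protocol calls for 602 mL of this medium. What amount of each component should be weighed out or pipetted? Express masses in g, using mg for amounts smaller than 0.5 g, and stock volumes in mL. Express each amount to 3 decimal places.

gentamicin 0.313 mL; potassium phosphate buffer 42.501 mL; beef extract 2.468 g; nickel chloride hexahydrate 9.244 mg

Working volume: 602 mL = 0.602 L.
gentamicin: C1V1 = C2V2 → 19.5 µg/mL × 602 mL ÷ 37500 µg/mL = 0.313 mL
potassium phosphate buffer: C1V1 = C2V2 → 70.6 mM × 602 mL ÷ 1000 mM = 42.501 mL
beef extract: 0.41% w/v = 4.1 g/L → 4.1 × 0.602 L = 2.468 g
nickel chloride hexahydrate: 64.6 µmol/L × 237.69 g/mol × 0.602 L ÷ 1000 = 9.244 mg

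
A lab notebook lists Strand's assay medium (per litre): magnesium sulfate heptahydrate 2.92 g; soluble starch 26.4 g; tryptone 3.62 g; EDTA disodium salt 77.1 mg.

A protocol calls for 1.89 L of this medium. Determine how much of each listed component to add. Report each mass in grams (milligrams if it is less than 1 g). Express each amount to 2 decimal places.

Scale factor = 1890 mL / 1000 mL = 1.89.
magnesium sulfate heptahydrate: 2.92 g × (1890 mL / 1000 mL) = 5.52 g
soluble starch: 26.4 g × (1890 mL / 1000 mL) = 49.90 g
tryptone: 3.62 g × (1890 mL / 1000 mL) = 6.84 g
EDTA disodium salt: 77.1 mg × (1890 mL / 1000 mL) = 145.72 mg

magnesium sulfate heptahydrate 5.52 g; soluble starch 49.90 g; tryptone 6.84 g; EDTA disodium salt 145.72 mg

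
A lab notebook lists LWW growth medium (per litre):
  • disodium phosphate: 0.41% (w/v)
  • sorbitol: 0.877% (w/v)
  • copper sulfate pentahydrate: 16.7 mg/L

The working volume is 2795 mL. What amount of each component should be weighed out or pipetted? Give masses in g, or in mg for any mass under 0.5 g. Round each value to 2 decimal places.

disodium phosphate 11.46 g; sorbitol 24.51 g; copper sulfate pentahydrate 46.68 mg

Working volume: 2795 mL = 2.795 L.
disodium phosphate: 0.41% w/v = 4.1 g/L → 4.1 × 2.795 L = 11.46 g
sorbitol: 0.877 g per 100 mL × 2795 mL ÷ 100 = 24.51 g
copper sulfate pentahydrate: 16.7 mg/L × 2.795 L = 46.68 mg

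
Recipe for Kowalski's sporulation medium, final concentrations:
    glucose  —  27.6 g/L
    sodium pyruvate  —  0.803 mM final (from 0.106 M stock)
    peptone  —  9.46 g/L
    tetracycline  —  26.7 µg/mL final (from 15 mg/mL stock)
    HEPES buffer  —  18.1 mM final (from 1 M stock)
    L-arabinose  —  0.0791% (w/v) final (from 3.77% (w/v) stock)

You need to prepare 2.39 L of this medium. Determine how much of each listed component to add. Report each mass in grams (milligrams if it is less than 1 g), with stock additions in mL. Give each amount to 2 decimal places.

glucose 65.96 g; sodium pyruvate 18.11 mL; peptone 22.61 g; tetracycline 4.25 mL; HEPES buffer 43.26 mL; L-arabinose 50.15 mL

Scale factor relative to 1 L: 2.39.
glucose: 27.6 g/L × 2.39 L = 65.96 g
sodium pyruvate: V = C2·V2/C1 = 0.803 mM × 2390 mL ÷ 106 mM = 18.11 mL
peptone: 9.46 g/L × 2.39 L = 22.61 g
tetracycline: dilute stock: 26.7 µg/mL × 2390 mL ÷ 15000 µg/mL = 4.25 mL
HEPES buffer: V = C2·V2/C1 = 18.1 mM × 2390 mL ÷ 1000 mM = 43.26 mL
L-arabinose: V = C2·V2/C1 = 0.0791% ÷ 3.77% × 2390 mL = 50.15 mL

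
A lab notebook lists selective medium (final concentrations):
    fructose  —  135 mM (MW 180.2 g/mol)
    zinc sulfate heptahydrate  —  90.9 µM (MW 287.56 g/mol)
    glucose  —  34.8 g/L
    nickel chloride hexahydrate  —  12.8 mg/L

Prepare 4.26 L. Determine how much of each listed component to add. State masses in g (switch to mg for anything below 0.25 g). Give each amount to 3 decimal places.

Scale factor relative to 1 L: 4.26.
fructose: 135 mmol/L × 180.2 g/mol × 4.26 L ÷ 1000 = 103.633 g
zinc sulfate heptahydrate: 90.9 µmol/L × 287.56 g/mol × 4.26 L ÷ 1000 = 111.353 mg
glucose: 34.8 g/L × 4.26 L = 148.248 g
nickel chloride hexahydrate: 12.8 mg/L × 4.26 L = 54.528 mg

fructose 103.633 g; zinc sulfate heptahydrate 111.353 mg; glucose 148.248 g; nickel chloride hexahydrate 54.528 mg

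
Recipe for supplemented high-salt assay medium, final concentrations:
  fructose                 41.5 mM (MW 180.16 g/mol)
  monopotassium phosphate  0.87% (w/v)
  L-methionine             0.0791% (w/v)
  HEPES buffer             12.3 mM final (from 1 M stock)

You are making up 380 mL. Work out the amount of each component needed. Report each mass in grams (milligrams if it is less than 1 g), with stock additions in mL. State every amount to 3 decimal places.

Scale factor relative to 1 L: 0.38.
fructose: 41.5 mmol/L × 180.16 g/mol × 0.38 L ÷ 1000 = 2.841 g
monopotassium phosphate: 0.87 g per 100 mL × 380 mL ÷ 100 = 3.306 g
L-methionine: 0.0791% w/v = 0.791 g/L → 0.791 × 0.38 L = 0.30058 g = 300.580 mg
HEPES buffer: dilute stock: 12.3 mM × 380 mL ÷ 1000 mM = 4.674 mL

fructose 2.841 g; monopotassium phosphate 3.306 g; L-methionine 300.580 mg; HEPES buffer 4.674 mL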